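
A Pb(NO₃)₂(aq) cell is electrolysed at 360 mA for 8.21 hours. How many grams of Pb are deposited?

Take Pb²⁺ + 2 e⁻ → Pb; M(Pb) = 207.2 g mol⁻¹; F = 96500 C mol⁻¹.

11.4 g

Q = I·t = 0.3600 A × 29556 s = 10640 C.
n(e⁻) = Q/F = 10640 / 96500 = 0.1103 mol.
Pb²⁺ + 2 e⁻ → Pb, so n(Pb) = n(e⁻)/2 = 0.05513 mol.
m = n·M = 0.05513 × 207.2 = 11.4 g.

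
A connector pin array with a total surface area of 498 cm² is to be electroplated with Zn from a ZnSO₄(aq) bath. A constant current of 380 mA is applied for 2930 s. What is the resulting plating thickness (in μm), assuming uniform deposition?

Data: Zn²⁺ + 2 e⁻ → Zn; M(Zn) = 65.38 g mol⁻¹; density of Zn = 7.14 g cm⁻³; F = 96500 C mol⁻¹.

Q = I·t = 0.3800 × 2930.0 = 1113 C; n(e⁻) = 0.01154 mol.
n(Zn) = n(e⁻)/2 = 0.005769 mol, so m = 0.005769 × 65.38 = 0.3772 g.
Volume = m/ρ = 0.3772 / 7.14 = 0.05283 cm³.
Thickness = V/A = 0.05283 / 498 = 1.06 × 10⁻⁴ cm = 1.06 μm.

1.06 μm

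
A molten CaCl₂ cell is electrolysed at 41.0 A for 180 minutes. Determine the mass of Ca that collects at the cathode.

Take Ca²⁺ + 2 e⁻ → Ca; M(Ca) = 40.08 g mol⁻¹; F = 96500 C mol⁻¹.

Q = I·t = 41.00 A × 10800 s = 442800 C.
n(e⁻) = Q/F = 442800 / 96500 = 4.589 mol.
Ca²⁺ + 2 e⁻ → Ca, so n(Ca) = n(e⁻)/2 = 2.294 mol.
m = n·M = 2.294 × 40.08 = 92.0 g.

92.0 g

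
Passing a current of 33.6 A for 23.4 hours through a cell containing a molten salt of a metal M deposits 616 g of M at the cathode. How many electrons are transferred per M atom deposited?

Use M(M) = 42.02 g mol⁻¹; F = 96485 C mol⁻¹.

Q = I·t = 33.60 A × 84240 s = 2830000 C, so n(e⁻) = 2830000/96485 = 29.34 mol.
n(M) deposited = 616 / 42.02 = 14.66 mol.
Electrons per atom = n(e⁻)/n(M) = 29.34 / 14.66 = 2.00 ≈ 2, so the ion is M²⁺.

2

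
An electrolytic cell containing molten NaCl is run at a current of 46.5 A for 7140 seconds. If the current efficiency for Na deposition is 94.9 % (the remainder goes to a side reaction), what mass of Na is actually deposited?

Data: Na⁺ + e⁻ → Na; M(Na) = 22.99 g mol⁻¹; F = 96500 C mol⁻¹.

75.1 g

Q = I·t = 46.50 × 7140.0 = 332000 C.
n(e⁻) = 332000/96500 = 3.441 mol; theoretically n(Na) = 3.441/1 = 3.441 mol, m_theo = 79.10 g.
At 94.9 % efficiency, m_actual = 0.949 × 79.10 = 75.1 g.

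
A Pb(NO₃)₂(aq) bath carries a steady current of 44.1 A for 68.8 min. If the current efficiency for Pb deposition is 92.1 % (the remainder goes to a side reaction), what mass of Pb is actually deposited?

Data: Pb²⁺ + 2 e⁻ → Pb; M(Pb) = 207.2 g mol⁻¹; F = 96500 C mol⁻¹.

180 g

Q = I·t = 44.10 × 4128.0 = 182000 C.
n(e⁻) = 182000/96500 = 1.886 mol; theoretically n(Pb) = 1.886/2 = 0.9432 mol, m_theo = 195.4 g.
At 92.1 % efficiency, m_actual = 0.921 × 195.4 = 180 g.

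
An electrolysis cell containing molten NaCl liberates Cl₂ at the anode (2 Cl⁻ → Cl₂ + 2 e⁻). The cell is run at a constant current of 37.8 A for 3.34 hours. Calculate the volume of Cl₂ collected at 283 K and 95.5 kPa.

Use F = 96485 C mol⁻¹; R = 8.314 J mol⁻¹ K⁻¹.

58.0 L

Q = I·t = 37.80 A × 12024 s = 454500 C.
n(e⁻) = Q/F = 454500 / 96485 = 4.711 mol.
2 electrons are transferred per Cl₂ molecule, so n(Cl₂) = 4.711 / 2 = 2.355 mol.
V = nRT/P = (2.355 × 8.314 × 283) / (95.5 × 10³ Pa) = 0.0580 m³ = 58.0 L.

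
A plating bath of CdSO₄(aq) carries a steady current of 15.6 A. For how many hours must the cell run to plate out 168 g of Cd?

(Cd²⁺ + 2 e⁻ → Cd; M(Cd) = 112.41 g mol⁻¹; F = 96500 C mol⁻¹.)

n(Cd) = m/M = 168 / 112.41 = 1.495 mol.
Each Cd atom requires 2 electrons, so n(e⁻) = 2 × 1.495 = 2.989 mol.
Q = n(e⁻)·F = 2.989 × 96500 = 288400 C.
t = Q/I = 288400 / 15.60 A = 18490 s = 5.14 h.

5.14 h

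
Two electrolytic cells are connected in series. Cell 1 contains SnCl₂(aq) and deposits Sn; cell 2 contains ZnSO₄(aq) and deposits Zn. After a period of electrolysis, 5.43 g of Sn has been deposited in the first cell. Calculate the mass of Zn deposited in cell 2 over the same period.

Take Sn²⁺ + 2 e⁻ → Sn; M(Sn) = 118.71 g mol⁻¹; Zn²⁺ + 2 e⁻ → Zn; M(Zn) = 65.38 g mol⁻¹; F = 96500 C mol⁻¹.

n(Sn) = 5.43 / 118.71 = 0.04574 mol.
Since Sn²⁺ + 2 e⁻ → Sn, n(e⁻) passed = 2 × 0.04574 = 0.09148 mol.
Cells in series carry the same charge, so the same 0.09148 mol of electrons passes through cell 2.
Zn²⁺ + 2 e⁻ → Zn, so n(Zn) = 0.09148 / 2 = 0.04574 mol.
m(Zn) = 0.04574 × 65.38 = 2.99 g.

2.99 g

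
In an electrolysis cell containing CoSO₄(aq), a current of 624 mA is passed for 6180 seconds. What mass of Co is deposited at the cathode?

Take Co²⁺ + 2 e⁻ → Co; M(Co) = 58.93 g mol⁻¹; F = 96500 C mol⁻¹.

Q = I·t = 0.6240 A × 6180.0 s = 3856 C.
n(e⁻) = Q/F = 3856 / 96500 = 0.03996 mol.
Co²⁺ + 2 e⁻ → Co, so n(Co) = n(e⁻)/2 = 0.01998 mol.
m = n·M = 0.01998 × 58.93 = 1.18 g.

1.18 g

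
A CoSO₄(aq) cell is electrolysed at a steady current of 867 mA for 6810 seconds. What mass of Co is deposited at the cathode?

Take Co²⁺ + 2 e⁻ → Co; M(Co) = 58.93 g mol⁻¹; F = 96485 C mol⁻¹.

1.80 g

Q = I·t = 0.8670 A × 6810.0 s = 5904 C.
n(e⁻) = Q/F = 5904 / 96485 = 0.06119 mol.
Co²⁺ + 2 e⁻ → Co, so n(Co) = n(e⁻)/2 = 0.03060 mol.
m = n·M = 0.03060 × 58.93 = 1.80 g.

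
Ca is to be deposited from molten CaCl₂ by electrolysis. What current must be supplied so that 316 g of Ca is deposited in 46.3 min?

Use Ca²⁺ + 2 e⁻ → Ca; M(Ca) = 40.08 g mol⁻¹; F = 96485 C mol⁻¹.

n(Ca) = 316 / 40.08 = 7.884 mol.
n(e⁻) = 2 × 7.884 = 15.77 mol.
Q = n(e⁻)·F = 15.77 × 96485 = 1521000 C.
I = Q/t = 1521000 / 2778.0 s = 548 A.

548 A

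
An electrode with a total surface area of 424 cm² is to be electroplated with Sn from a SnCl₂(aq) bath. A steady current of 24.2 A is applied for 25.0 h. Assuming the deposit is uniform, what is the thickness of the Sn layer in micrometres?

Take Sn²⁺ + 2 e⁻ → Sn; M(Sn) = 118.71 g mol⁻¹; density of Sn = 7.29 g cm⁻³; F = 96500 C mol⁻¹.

4330 μm

Q = I·t = 24.20 × 90000 = 2178000 C; n(e⁻) = 22.57 mol.
n(Sn) = n(e⁻)/2 = 11.28 mol, so m = 11.28 × 118.71 = 1340 g.
Volume = m/ρ = 1340 / 7.29 = 183.8 cm³.
Thickness = V/A = 183.8 / 424 = 0.433 cm = 4330 μm.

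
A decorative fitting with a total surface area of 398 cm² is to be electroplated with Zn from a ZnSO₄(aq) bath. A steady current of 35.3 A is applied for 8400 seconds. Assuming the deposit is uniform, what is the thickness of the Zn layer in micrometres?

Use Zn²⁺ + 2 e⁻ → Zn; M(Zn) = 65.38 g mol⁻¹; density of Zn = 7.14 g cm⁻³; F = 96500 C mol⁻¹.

353 μm

Q = I·t = 35.30 × 8400.0 = 296500 C; n(e⁻) = 3.073 mol.
n(Zn) = n(e⁻)/2 = 1.536 mol, so m = 1.536 × 65.38 = 100.4 g.
Volume = m/ρ = 100.4 / 7.14 = 14.07 cm³.
Thickness = V/A = 14.07 / 398 = 0.0353 cm = 353 μm.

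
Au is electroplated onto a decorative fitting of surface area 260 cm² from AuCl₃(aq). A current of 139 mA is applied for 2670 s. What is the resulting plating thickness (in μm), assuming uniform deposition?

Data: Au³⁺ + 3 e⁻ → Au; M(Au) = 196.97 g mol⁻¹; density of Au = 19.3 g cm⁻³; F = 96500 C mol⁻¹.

0.503 μm

Q = I·t = 0.1390 × 2670.0 = 371.1 C; n(e⁻) = 0.003846 mol.
n(Au) = n(e⁻)/3 = 0.001282 mol, so m = 0.001282 × 196.97 = 0.2525 g.
Volume = m/ρ = 0.2525 / 19.3 = 0.01308 cm³.
Thickness = V/A = 0.01308 / 260 = 5.03 × 10⁻⁵ cm = 0.503 μm.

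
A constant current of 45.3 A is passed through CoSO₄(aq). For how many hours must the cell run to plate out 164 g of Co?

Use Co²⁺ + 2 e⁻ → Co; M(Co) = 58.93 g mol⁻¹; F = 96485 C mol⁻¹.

3.29 h

n(Co) = m/M = 164 / 58.93 = 2.783 mol.
Each Co atom requires 2 electrons, so n(e⁻) = 2 × 2.783 = 5.566 mol.
Q = n(e⁻)·F = 5.566 × 96485 = 537000 C.
t = Q/I = 537000 / 45.30 A = 11850 s = 3.29 h.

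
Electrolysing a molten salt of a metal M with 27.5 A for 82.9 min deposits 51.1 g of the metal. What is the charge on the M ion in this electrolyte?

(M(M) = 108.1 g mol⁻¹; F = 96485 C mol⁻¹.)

+3

Q = I·t = 27.50 A × 4974.0 s = 136800 C, so n(e⁻) = 136800/96485 = 1.418 mol.
n(M) deposited = 51.1 / 108.1 = 0.4727 mol.
Electrons per atom = n(e⁻)/n(M) = 1.418 / 0.4727 = 3.00 ≈ 3, so the ion is M³⁺.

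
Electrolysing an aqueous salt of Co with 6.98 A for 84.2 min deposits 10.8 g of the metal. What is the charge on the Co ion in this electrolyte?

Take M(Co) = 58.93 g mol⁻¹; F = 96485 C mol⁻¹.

Q = I·t = 6.980 A × 5052.0 s = 35260 C, so n(e⁻) = 35260/96485 = 0.3655 mol.
n(Co) deposited = 10.8 / 58.93 = 0.1833 mol.
Electrons per atom = n(e⁻)/n(Co) = 0.3655 / 0.1833 = 1.99 ≈ 2, so the ion is Co²⁺.

+2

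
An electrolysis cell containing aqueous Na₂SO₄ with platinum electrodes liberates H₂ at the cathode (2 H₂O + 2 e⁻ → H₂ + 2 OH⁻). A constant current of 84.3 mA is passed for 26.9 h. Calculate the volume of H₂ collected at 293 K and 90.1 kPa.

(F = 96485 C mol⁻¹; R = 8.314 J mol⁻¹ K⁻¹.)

Q = I·t = 0.08430 A × 96840 s = 8164 C.
n(e⁻) = Q/F = 8164 / 96485 = 0.08461 mol.
2 electrons are transferred per H₂ molecule, so n(H₂) = 0.08461 / 2 = 0.04231 mol.
V = nRT/P = (0.04231 × 8.314 × 293) / (90.1 × 10³ Pa) = 0.00114 m³ = 1.14 L.

1.14 L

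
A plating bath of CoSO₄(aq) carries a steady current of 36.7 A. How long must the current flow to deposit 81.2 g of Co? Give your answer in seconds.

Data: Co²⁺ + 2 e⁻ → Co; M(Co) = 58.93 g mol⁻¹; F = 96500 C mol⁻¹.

7250 s

n(Co) = m/M = 81.2 / 58.93 = 1.378 mol.
Each Co atom requires 2 electrons, so n(e⁻) = 2 × 1.378 = 2.756 mol.
Q = n(e⁻)·F = 2.756 × 96500 = 265900 C.
t = Q/I = 265900 / 36.70 A = 7246 s.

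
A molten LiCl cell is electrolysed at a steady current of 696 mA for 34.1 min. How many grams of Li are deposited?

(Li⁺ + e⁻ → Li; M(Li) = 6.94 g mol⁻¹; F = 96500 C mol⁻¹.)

0.102 g

Q = I·t = 0.6960 A × 2046.0 s = 1424 C.
n(e⁻) = Q/F = 1424 / 96500 = 0.01476 mol.
Li⁺ + e⁻ → Li, so n(Li) = n(e⁻)/1 = 0.01476 mol.
m = n·M = 0.01476 × 6.94 = 0.102 g.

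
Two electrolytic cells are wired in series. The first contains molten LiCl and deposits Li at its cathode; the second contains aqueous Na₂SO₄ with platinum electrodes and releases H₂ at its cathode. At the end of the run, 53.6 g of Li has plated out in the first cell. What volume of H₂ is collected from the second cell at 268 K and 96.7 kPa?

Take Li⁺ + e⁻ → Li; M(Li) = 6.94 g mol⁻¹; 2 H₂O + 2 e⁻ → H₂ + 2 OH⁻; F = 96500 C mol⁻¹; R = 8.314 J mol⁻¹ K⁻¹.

89.0 L

n(Li) = 53.6 / 6.94 = 7.723 mol, so n(e⁻) = 1 × 7.723 = 7.723 mol.
The cells are in series, so the same 7.723 mol of electrons passes through the second cell.
2 H₂O + 2 e⁻ → H₂ + 2 OH⁻ — 2 mol e⁻ per mol H₂, so n(H₂) = 7.723/2 = 3.862 mol.
V = nRT/P = (3.862 × 8.314 × 268) / (96.7 × 10³) = 0.0890 m³ = 89.0 L.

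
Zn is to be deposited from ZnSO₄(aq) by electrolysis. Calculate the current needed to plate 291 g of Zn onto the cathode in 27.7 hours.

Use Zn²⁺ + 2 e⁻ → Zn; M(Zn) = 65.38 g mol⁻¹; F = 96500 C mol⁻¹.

n(Zn) = 291 / 65.38 = 4.451 mol.
n(e⁻) = 2 × 4.451 = 8.902 mol.
Q = n(e⁻)·F = 8.902 × 96500 = 859000 C.
I = Q/t = 859000 / 99720 s = 8.61 A.

8.61 A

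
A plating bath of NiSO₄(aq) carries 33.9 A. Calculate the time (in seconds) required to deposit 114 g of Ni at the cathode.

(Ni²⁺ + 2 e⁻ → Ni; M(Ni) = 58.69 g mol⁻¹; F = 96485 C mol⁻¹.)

11100 s

n(Ni) = m/M = 114 / 58.69 = 1.942 mol.
Each Ni atom requires 2 electrons, so n(e⁻) = 2 × 1.942 = 3.885 mol.
Q = n(e⁻)·F = 3.885 × 96485 = 374800 C.
t = Q/I = 374800 / 33.90 A = 11060 s.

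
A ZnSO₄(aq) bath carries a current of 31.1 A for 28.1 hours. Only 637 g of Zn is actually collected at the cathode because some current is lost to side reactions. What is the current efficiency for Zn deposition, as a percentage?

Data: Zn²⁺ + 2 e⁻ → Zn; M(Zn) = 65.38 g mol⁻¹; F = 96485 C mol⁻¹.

Q = I·t = 31.10 × 101160 = 3146000 C; n(e⁻) = 3146000/96485 = 32.61 mol.
Theoretical n(Zn) = n(e⁻)/2 = 16.30 mol, i.e. m_theo = 16.30 × 65.38 = 1066 g.
Efficiency = m_actual / m_theo = 637 / 1066 = 59.8 %.

59.8 %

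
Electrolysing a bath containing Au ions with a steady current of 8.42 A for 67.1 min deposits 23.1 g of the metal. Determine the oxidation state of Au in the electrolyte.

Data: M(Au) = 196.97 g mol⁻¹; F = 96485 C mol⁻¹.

Q = I·t = 8.420 A × 4026.0 s = 33900 C, so n(e⁻) = 33900/96485 = 0.3513 mol.
n(Au) deposited = 23.1 / 196.97 = 0.1173 mol.
Electrons per atom = n(e⁻)/n(Au) = 0.3513 / 0.1173 = 3.00 ≈ 3, so the ion is Au³⁺.

+3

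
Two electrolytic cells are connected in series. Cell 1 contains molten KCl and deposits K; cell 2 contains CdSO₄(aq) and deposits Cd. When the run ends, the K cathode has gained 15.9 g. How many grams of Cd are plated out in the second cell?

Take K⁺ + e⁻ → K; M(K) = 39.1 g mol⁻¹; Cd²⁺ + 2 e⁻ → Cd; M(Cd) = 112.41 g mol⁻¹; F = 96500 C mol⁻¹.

n(K) = 15.9 / 39.1 = 0.4066 mol.
Since K⁺ + e⁻ → K, n(e⁻) passed = 1 × 0.4066 = 0.4066 mol.
Cells in series carry the same charge, so the same 0.4066 mol of electrons passes through cell 2.
Cd²⁺ + 2 e⁻ → Cd, so n(Cd) = 0.4066 / 2 = 0.2033 mol.
m(Cd) = 0.2033 × 112.41 = 22.9 g.

22.9 g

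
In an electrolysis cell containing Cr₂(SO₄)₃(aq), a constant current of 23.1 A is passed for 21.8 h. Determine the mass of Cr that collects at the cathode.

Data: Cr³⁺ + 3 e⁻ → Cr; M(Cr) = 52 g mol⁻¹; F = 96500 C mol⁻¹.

Q = I·t = 23.10 A × 78480 s = 1813000 C.
n(e⁻) = Q/F = 1813000 / 96500 = 18.79 mol.
Cr³⁺ + 3 e⁻ → Cr, so n(Cr) = n(e⁻)/3 = 6.262 mol.
m = n·M = 6.262 × 52 = 326 g.

326 g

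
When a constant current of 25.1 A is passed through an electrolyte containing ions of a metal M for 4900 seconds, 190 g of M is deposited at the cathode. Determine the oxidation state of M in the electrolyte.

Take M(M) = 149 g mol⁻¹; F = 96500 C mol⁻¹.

Q = I·t = 25.10 A × 4900.0 s = 123000 C, so n(e⁻) = 123000/96500 = 1.275 mol.
n(M) deposited = 190 / 149 = 1.275 mol.
Electrons per atom = n(e⁻)/n(M) = 1.275 / 1.275 = 0.999 ≈ 1, so the ion is M⁺.

+1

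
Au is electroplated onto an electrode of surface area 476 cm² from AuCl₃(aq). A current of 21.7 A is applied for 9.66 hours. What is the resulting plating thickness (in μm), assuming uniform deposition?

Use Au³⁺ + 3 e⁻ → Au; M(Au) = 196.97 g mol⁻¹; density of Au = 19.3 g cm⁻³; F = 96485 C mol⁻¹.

Q = I·t = 21.70 × 34776 = 754600 C; n(e⁻) = 7.821 mol.
n(Au) = n(e⁻)/3 = 2.607 mol, so m = 2.607 × 196.97 = 513.5 g.
Volume = m/ρ = 513.5 / 19.3 = 26.61 cm³.
Thickness = V/A = 26.61 / 476 = 0.0559 cm = 559 μm.

559 μm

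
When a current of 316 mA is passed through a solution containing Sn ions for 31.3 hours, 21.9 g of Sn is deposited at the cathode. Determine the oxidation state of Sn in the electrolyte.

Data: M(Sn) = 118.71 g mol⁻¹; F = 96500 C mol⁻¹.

+2

Q = I·t = 0.3160 A × 112680 s = 35610 C, so n(e⁻) = 35610/96500 = 0.3690 mol.
n(Sn) deposited = 21.9 / 118.71 = 0.1845 mol.
Electrons per atom = n(e⁻)/n(Sn) = 0.3690 / 0.1845 = 2.00 ≈ 2, so the ion is Sn²⁺.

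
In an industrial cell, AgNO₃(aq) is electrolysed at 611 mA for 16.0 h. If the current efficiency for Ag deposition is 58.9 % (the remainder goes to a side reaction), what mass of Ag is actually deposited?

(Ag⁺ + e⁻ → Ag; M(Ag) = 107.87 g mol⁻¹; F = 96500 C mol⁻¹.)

23.2 g

Q = I·t = 0.6110 × 57600 = 35190 C.
n(e⁻) = 35190/96500 = 0.3647 mol; theoretically n(Ag) = 0.3647/1 = 0.3647 mol, m_theo = 39.34 g.
At 58.9 % efficiency, m_actual = 0.589 × 39.34 = 23.2 g.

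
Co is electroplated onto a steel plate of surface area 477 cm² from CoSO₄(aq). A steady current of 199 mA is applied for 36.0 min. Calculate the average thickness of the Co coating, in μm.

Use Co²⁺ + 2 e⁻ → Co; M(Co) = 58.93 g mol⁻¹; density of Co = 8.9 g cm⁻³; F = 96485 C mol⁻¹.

0.309 μm

Q = I·t = 0.1990 × 2160.0 = 429.8 C; n(e⁻) = 0.004455 mol.
n(Co) = n(e⁻)/2 = 0.002227 mol, so m = 0.002227 × 58.93 = 0.1313 g.
Volume = m/ρ = 0.1313 / 8.9 = 0.01475 cm³.
Thickness = V/A = 0.01475 / 477 = 3.09 × 10⁻⁵ cm = 0.309 μm.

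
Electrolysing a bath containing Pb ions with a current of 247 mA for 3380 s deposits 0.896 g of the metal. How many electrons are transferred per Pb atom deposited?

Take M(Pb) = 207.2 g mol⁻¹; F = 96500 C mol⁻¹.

2

Q = I·t = 0.2470 A × 3380.0 s = 834.9 C, so n(e⁻) = 834.9/96500 = 0.008651 mol.
n(Pb) deposited = 0.896 / 207.2 = 0.004324 mol.
Electrons per atom = n(e⁻)/n(Pb) = 0.008651 / 0.004324 = 2.00 ≈ 2, so the ion is Pb²⁺.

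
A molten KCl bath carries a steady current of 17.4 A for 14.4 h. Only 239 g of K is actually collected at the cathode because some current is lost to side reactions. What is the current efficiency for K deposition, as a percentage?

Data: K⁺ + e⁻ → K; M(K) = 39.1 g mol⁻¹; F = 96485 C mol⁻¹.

65.4 %

Q = I·t = 17.40 × 51840 = 902000 C; n(e⁻) = 902000/96485 = 9.349 mol.
Theoretical n(K) = n(e⁻)/1 = 9.349 mol, i.e. m_theo = 9.349 × 39.1 = 365.5 g.
Efficiency = m_actual / m_theo = 239 / 365.5 = 65.4 %.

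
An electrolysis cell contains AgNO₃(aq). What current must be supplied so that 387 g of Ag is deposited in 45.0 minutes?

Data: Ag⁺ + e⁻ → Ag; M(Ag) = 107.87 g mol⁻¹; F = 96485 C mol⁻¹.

128 A

n(Ag) = 387 / 107.87 = 3.588 mol.
n(e⁻) = 1 × 3.588 = 3.588 mol.
Q = n(e⁻)·F = 3.588 × 96485 = 346200 C.
I = Q/t = 346200 / 2700.0 s = 128 A.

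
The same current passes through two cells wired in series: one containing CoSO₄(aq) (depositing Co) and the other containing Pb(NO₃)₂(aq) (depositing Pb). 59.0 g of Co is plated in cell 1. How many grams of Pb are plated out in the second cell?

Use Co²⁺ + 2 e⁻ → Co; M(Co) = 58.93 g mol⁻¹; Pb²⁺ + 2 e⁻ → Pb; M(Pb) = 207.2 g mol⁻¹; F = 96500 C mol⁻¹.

n(Co) = 59.0 / 58.93 = 1.001 mol.
Since Co²⁺ + 2 e⁻ → Co, n(e⁻) passed = 2 × 1.001 = 2.002 mol.
Cells in series carry the same charge, so the same 2.002 mol of electrons passes through cell 2.
Pb²⁺ + 2 e⁻ → Pb, so n(Pb) = 2.002 / 2 = 1.001 mol.
m(Pb) = 1.001 × 207.2 = 207 g.

207 g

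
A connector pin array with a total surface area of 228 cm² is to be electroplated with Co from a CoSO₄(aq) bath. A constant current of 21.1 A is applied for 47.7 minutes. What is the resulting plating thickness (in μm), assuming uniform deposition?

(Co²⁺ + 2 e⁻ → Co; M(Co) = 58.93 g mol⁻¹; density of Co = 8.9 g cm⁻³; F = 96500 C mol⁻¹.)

Q = I·t = 21.10 × 2862.0 = 60390 C; n(e⁻) = 0.6258 mol.
n(Co) = n(e⁻)/2 = 0.3129 mol, so m = 0.3129 × 58.93 = 18.44 g.
Volume = m/ρ = 18.44 / 8.9 = 2.072 cm³.
Thickness = V/A = 2.072 / 228 = 0.00909 cm = 90.9 μm.

90.9 μm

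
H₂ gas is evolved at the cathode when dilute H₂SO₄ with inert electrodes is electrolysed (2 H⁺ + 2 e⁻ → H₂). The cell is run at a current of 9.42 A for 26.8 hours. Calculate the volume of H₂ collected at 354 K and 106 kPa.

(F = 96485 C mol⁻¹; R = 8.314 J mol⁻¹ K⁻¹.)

131 L

Q = I·t = 9.420 A × 96480 s = 908800 C.
n(e⁻) = Q/F = 908800 / 96485 = 9.420 mol.
2 electrons are transferred per H₂ molecule, so n(H₂) = 9.420 / 2 = 4.710 mol.
V = nRT/P = (4.710 × 8.314 × 354) / (106 × 10³ Pa) = 0.131 m³ = 131 L.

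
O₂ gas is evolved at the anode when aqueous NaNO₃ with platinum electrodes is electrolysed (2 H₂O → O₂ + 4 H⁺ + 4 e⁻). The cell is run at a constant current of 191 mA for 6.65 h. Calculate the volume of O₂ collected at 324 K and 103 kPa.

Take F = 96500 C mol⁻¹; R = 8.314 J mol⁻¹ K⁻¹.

0.310 L

Q = I·t = 0.1910 A × 23940 s = 4573 C.
n(e⁻) = Q/F = 4573 / 96500 = 0.04738 mol.
4 electrons are transferred per O₂ molecule, so n(O₂) = 0.04738 / 4 = 0.01185 mol.
V = nRT/P = (0.01185 × 8.314 × 324) / (103 × 10³ Pa) = 3.10 × 10⁻⁴ m³ = 0.310 L.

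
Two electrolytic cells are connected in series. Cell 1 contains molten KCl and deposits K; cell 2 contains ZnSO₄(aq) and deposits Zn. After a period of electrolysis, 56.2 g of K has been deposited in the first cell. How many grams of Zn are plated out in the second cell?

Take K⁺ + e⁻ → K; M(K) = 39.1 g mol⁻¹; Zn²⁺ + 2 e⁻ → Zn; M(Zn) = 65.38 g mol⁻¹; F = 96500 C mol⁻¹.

n(K) = 56.2 / 39.1 = 1.437 mol.
Since K⁺ + e⁻ → K, n(e⁻) passed = 1 × 1.437 = 1.437 mol.
Cells in series carry the same charge, so the same 1.437 mol of electrons passes through cell 2.
Zn²⁺ + 2 e⁻ → Zn, so n(Zn) = 1.437 / 2 = 0.7187 mol.
m(Zn) = 0.7187 × 65.38 = 47.0 g.

47.0 g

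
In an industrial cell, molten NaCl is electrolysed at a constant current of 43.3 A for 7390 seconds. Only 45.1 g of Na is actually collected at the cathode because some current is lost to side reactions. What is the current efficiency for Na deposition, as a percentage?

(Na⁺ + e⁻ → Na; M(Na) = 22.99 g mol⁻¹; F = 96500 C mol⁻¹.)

Q = I·t = 43.30 × 7390.0 = 320000 C; n(e⁻) = 320000/96500 = 3.316 mol.
Theoretical n(Na) = n(e⁻)/1 = 3.316 mol, i.e. m_theo = 3.316 × 22.99 = 76.23 g.
Efficiency = m_actual / m_theo = 45.1 / 76.23 = 59.2 %.

59.2 %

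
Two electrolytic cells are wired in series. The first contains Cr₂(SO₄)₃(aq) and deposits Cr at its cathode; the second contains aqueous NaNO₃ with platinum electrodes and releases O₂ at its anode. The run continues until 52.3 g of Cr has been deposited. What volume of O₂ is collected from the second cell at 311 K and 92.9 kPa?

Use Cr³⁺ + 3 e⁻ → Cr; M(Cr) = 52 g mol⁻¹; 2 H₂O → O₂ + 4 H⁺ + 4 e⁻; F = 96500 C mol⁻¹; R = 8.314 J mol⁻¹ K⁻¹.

n(Cr) = 52.3 / 52 = 1.006 mol, so n(e⁻) = 3 × 1.006 = 3.017 mol.
The cells are in series, so the same 3.017 mol of electrons passes through the second cell.
2 H₂O → O₂ + 4 H⁺ + 4 e⁻ — 4 mol e⁻ per mol O₂, so n(O₂) = 3.017/4 = 0.7543 mol.
V = nRT/P = (0.7543 × 8.314 × 311) / (92.9 × 10³) = 0.0210 m³ = 21.0 L.

21.0 L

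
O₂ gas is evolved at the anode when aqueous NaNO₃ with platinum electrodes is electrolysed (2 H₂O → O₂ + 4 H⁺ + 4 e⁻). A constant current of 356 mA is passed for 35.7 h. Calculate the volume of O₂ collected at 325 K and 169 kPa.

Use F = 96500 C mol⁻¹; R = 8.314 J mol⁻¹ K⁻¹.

Q = I·t = 0.3560 A × 128520 s = 45750 C.
n(e⁻) = Q/F = 45750 / 96500 = 0.4741 mol.
4 electrons are transferred per O₂ molecule, so n(O₂) = 0.4741 / 4 = 0.1185 mol.
V = nRT/P = (0.1185 × 8.314 × 325) / (169 × 10³ Pa) = 0.00190 m³ = 1.90 L.

1.90 L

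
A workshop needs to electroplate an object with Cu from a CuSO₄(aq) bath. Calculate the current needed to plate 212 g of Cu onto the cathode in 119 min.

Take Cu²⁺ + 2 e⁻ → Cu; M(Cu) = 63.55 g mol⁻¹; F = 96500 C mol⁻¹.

n(Cu) = 212 / 63.55 = 3.336 mol.
n(e⁻) = 2 × 3.336 = 6.672 mol.
Q = n(e⁻)·F = 6.672 × 96500 = 643800 C.
I = Q/t = 643800 / 7140.0 s = 90.2 A.

90.2 A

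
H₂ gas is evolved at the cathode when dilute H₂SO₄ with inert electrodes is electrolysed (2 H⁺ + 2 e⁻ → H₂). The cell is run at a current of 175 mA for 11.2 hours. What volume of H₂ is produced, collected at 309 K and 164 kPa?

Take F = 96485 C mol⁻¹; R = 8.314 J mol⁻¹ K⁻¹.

Q = I·t = 0.1750 A × 40320 s = 7056 C.
n(e⁻) = Q/F = 7056 / 96485 = 0.07313 mol.
2 electrons are transferred per H₂ molecule, so n(H₂) = 0.07313 / 2 = 0.03657 mol.
V = nRT/P = (0.03657 × 8.314 × 309) / (164 × 10³ Pa) = 5.73 × 10⁻⁴ m³ = 0.573 L.

0.573 L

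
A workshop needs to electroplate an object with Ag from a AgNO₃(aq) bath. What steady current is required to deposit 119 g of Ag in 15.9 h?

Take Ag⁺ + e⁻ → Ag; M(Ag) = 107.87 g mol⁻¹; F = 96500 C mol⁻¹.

1.86 A

n(Ag) = 119 / 107.87 = 1.103 mol.
n(e⁻) = 1 × 1.103 = 1.103 mol.
Q = n(e⁻)·F = 1.103 × 96500 = 106500 C.
I = Q/t = 106500 / 57240 s = 1.86 A.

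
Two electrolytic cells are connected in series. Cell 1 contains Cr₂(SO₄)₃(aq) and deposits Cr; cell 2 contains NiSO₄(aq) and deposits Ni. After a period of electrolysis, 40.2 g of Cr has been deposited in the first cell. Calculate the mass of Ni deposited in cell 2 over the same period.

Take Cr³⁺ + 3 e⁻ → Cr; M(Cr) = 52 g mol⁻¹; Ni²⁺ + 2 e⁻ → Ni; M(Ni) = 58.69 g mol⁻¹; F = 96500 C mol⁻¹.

n(Cr) = 40.2 / 52 = 0.7731 mol.
Since Cr³⁺ + 3 e⁻ → Cr, n(e⁻) passed = 3 × 0.7731 = 2.319 mol.
Cells in series carry the same charge, so the same 2.319 mol of electrons passes through cell 2.
Ni²⁺ + 2 e⁻ → Ni, so n(Ni) = 2.319 / 2 = 1.160 mol.
m(Ni) = 1.160 × 58.69 = 68.1 g.

68.1 g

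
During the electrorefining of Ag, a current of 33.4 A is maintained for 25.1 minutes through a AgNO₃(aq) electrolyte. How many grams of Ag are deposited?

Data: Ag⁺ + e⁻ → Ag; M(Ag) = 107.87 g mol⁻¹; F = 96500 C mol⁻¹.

56.2 g

Q = I·t = 33.40 A × 1506.0 s = 50300 C.
n(e⁻) = Q/F = 50300 / 96500 = 0.5212 mol.
Ag⁺ + e⁻ → Ag, so n(Ag) = n(e⁻)/1 = 0.5212 mol.
m = n·M = 0.5212 × 107.87 = 56.2 g.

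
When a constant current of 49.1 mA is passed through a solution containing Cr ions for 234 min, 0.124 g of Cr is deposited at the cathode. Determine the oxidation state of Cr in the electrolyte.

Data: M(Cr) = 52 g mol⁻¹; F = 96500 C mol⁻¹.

+3

Q = I·t = 0.04910 A × 14040 s = 689.4 C, so n(e⁻) = 689.4/96500 = 0.007144 mol.
n(Cr) deposited = 0.124 / 52 = 0.002385 mol.
Electrons per atom = n(e⁻)/n(Cr) = 0.007144 / 0.002385 = 3.00 ≈ 3, so the ion is Cr³⁺.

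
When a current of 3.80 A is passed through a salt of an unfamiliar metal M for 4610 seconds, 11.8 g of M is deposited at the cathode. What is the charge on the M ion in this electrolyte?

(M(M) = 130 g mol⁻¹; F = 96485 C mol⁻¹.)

Q = I·t = 3.800 A × 4610.0 s = 17520 C, so n(e⁻) = 17520/96485 = 0.1816 mol.
n(M) deposited = 11.8 / 130 = 0.09077 mol.
Electrons per atom = n(e⁻)/n(M) = 0.1816 / 0.09077 = 2.00 ≈ 2, so the ion is M²⁺.

+2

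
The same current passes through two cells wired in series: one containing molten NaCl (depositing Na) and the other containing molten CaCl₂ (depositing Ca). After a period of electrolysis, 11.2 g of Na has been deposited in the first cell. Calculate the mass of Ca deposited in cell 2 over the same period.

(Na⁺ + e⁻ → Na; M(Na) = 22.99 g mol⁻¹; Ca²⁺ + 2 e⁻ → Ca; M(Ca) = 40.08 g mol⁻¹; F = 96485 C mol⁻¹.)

9.76 g

n(Na) = 11.2 / 22.99 = 0.4872 mol.
Since Na⁺ + e⁻ → Na, n(e⁻) passed = 1 × 0.4872 = 0.4872 mol.
Cells in series carry the same charge, so the same 0.4872 mol of electrons passes through cell 2.
Ca²⁺ + 2 e⁻ → Ca, so n(Ca) = 0.4872 / 2 = 0.2436 mol.
m(Ca) = 0.2436 × 40.08 = 9.76 g.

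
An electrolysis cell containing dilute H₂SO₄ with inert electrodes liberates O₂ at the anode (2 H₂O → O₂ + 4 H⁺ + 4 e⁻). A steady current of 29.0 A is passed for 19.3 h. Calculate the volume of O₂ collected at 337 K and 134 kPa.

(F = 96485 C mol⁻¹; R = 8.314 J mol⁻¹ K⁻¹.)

Q = I·t = 29.00 A × 69480 s = 2015000 C.
n(e⁻) = Q/F = 2015000 / 96485 = 20.88 mol.
4 electrons are transferred per O₂ molecule, so n(O₂) = 20.88 / 4 = 5.221 mol.
V = nRT/P = (5.221 × 8.314 × 337) / (134 × 10³ Pa) = 0.109 m³ = 109 L.

109 L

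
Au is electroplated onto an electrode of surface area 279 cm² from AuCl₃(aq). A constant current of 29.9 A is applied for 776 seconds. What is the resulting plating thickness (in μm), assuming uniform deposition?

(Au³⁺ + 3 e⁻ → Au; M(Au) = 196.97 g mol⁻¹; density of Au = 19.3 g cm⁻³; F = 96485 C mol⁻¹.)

Q = I·t = 29.90 × 776.00 = 23200 C; n(e⁻) = 0.2405 mol.
n(Au) = n(e⁻)/3 = 0.08016 mol, so m = 0.08016 × 196.97 = 15.79 g.
Volume = m/ρ = 15.79 / 19.3 = 0.8181 cm³.
Thickness = V/A = 0.8181 / 279 = 0.00293 cm = 29.3 μm.

29.3 μm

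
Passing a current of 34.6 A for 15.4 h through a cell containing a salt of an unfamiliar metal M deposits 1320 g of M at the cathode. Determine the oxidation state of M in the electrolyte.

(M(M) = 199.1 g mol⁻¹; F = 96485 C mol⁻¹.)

+3

Q = I·t = 34.60 A × 55440 s = 1918000 C, so n(e⁻) = 1918000/96485 = 19.88 mol.
n(M) deposited = 1320 / 199.1 = 6.630 mol.
Electrons per atom = n(e⁻)/n(M) = 19.88 / 6.630 = 3.00 ≈ 3, so the ion is M³⁺.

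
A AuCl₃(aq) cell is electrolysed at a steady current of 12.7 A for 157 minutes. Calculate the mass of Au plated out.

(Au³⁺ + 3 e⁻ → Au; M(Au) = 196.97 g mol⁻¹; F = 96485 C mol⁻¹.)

Q = I·t = 12.70 A × 9420.0 s = 119600 C.
n(e⁻) = Q/F = 119600 / 96485 = 1.240 mol.
Au³⁺ + 3 e⁻ → Au, so n(Au) = n(e⁻)/3 = 0.4133 mol.
m = n·M = 0.4133 × 196.97 = 81.4 g.

81.4 g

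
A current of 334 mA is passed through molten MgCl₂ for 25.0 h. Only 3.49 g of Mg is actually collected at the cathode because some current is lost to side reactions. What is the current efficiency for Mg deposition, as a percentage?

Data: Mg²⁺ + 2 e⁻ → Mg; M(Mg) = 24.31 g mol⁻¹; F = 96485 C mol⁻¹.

92.2 %

Q = I·t = 0.3340 × 90000 = 30060 C; n(e⁻) = 30060/96485 = 0.3116 mol.
Theoretical n(Mg) = n(e⁻)/2 = 0.1558 mol, i.e. m_theo = 0.1558 × 24.31 = 3.787 g.
Efficiency = m_actual / m_theo = 3.49 / 3.787 = 92.2 %.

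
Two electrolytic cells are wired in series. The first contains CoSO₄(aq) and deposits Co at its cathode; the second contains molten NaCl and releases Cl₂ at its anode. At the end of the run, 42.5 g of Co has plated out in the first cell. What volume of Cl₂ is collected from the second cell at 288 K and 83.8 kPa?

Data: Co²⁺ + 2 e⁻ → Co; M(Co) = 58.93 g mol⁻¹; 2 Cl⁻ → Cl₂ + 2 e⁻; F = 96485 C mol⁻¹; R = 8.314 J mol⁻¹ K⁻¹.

n(Co) = 42.5 / 58.93 = 0.7212 mol, so n(e⁻) = 2 × 0.7212 = 1.442 mol.
The cells are in series, so the same 1.442 mol of electrons passes through the second cell.
2 Cl⁻ → Cl₂ + 2 e⁻ — 2 mol e⁻ per mol Cl₂, so n(Cl₂) = 1.442/2 = 0.7212 mol.
V = nRT/P = (0.7212 × 8.314 × 288) / (83.8 × 10³) = 0.0206 m³ = 20.6 L.

20.6 L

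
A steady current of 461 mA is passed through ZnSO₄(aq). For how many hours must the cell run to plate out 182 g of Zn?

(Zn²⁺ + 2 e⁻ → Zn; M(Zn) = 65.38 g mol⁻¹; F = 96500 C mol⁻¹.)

n(Zn) = m/M = 182 / 65.38 = 2.784 mol.
Each Zn atom requires 2 electrons, so n(e⁻) = 2 × 2.784 = 5.567 mol.
Q = n(e⁻)·F = 5.567 × 96500 = 537300 C.
t = Q/I = 537300 / 0.4610 A = 1165000 s = 324 h.

324 h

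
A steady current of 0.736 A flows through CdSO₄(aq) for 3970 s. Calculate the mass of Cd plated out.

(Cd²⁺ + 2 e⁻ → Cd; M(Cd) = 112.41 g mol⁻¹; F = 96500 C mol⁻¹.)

1.70 g

Q = I·t = 0.7360 A × 3970.0 s = 2922 C.
n(e⁻) = Q/F = 2922 / 96500 = 0.03028 mol.
Cd²⁺ + 2 e⁻ → Cd, so n(Cd) = n(e⁻)/2 = 0.01514 mol.
m = n·M = 0.01514 × 112.41 = 1.70 g.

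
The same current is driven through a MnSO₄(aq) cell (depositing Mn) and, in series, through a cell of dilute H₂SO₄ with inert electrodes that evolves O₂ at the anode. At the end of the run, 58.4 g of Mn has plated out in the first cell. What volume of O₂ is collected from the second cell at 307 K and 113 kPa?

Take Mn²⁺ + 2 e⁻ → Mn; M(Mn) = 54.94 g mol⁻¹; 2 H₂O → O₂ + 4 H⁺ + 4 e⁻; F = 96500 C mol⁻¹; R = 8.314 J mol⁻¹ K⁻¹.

12.0 L

n(Mn) = 58.4 / 54.94 = 1.063 mol, so n(e⁻) = 2 × 1.063 = 2.126 mol.
The cells are in series, so the same 2.126 mol of electrons passes through the second cell.
2 H₂O → O₂ + 4 H⁺ + 4 e⁻ — 4 mol e⁻ per mol O₂, so n(O₂) = 2.126/4 = 0.5315 mol.
V = nRT/P = (0.5315 × 8.314 × 307) / (113 × 10³) = 0.0120 m³ = 12.0 L.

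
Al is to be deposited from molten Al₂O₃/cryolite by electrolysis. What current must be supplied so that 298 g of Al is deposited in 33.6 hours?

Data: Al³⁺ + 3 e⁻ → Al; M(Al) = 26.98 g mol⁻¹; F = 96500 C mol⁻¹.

26.4 A

n(Al) = 298 / 26.98 = 11.05 mol.
n(e⁻) = 3 × 11.05 = 33.14 mol.
Q = n(e⁻)·F = 33.14 × 96500 = 3198000 C.
I = Q/t = 3198000 / 120960 s = 26.4 A.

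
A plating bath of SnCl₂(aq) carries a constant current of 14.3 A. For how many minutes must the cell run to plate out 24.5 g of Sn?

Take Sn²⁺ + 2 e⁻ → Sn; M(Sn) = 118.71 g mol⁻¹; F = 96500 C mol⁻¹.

46.4 min

n(Sn) = m/M = 24.5 / 118.71 = 0.2064 mol.
Each Sn atom requires 2 electrons, so n(e⁻) = 2 × 0.2064 = 0.4128 mol.
Q = n(e⁻)·F = 0.4128 × 96500 = 39830 C.
t = Q/I = 39830 / 14.30 A = 2785 s = 46.4 min.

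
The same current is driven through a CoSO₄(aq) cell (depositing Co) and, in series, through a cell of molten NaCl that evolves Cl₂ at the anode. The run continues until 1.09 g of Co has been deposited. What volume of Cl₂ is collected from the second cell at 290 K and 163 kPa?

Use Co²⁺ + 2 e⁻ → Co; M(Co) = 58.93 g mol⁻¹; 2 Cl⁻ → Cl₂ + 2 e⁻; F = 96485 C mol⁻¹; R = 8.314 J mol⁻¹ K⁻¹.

n(Co) = 1.09 / 58.93 = 0.01850 mol, so n(e⁻) = 2 × 0.01850 = 0.03699 mol.
The cells are in series, so the same 0.03699 mol of electrons passes through the second cell.
2 Cl⁻ → Cl₂ + 2 e⁻ — 2 mol e⁻ per mol Cl₂, so n(Cl₂) = 0.03699/2 = 0.01850 mol.
V = nRT/P = (0.01850 × 8.314 × 290) / (163 × 10³) = 2.74 × 10⁻⁴ m³ = 0.274 L.

0.274 L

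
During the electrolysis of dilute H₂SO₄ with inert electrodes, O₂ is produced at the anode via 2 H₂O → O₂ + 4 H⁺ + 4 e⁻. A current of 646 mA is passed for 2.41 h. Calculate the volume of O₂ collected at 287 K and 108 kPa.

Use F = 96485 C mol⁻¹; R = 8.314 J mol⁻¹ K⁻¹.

Q = I·t = 0.6460 A × 8676.0 s = 5605 C.
n(e⁻) = Q/F = 5605 / 96485 = 0.05809 mol.
4 electrons are transferred per O₂ molecule, so n(O₂) = 0.05809 / 4 = 0.01452 mol.
V = nRT/P = (0.01452 × 8.314 × 287) / (108 × 10³ Pa) = 3.21 × 10⁻⁴ m³ = 0.321 L.

0.321 L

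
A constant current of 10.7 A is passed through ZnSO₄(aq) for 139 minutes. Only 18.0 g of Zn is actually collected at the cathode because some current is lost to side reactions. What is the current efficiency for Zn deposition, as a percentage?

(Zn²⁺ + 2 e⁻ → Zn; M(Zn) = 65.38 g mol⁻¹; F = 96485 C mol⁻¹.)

Q = I·t = 10.70 × 8340.0 = 89240 C; n(e⁻) = 89240/96485 = 0.9249 mol.
Theoretical n(Zn) = n(e⁻)/2 = 0.4624 mol, i.e. m_theo = 0.4624 × 65.38 = 30.23 g.
Efficiency = m_actual / m_theo = 18.0 / 30.23 = 59.5 %.

59.5 %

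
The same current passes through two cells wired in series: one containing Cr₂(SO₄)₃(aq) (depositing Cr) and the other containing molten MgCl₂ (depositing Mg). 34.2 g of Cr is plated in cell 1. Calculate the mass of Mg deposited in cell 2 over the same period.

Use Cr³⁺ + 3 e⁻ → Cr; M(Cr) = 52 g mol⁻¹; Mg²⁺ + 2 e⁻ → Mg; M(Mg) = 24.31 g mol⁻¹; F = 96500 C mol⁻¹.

24.0 g

n(Cr) = 34.2 / 52 = 0.6577 mol.
Since Cr³⁺ + 3 e⁻ → Cr, n(e⁻) passed = 3 × 0.6577 = 1.973 mol.
Cells in series carry the same charge, so the same 1.973 mol of electrons passes through cell 2.
Mg²⁺ + 2 e⁻ → Mg, so n(Mg) = 1.973 / 2 = 0.9865 mol.
m(Mg) = 0.9865 × 24.31 = 24.0 g.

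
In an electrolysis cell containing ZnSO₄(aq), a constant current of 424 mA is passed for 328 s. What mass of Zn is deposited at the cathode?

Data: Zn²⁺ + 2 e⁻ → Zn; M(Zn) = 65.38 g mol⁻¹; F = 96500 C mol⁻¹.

Q = I·t = 0.4240 A × 328.00 s = 139.1 C.
n(e⁻) = Q/F = 139.1 / 96500 = 0.001441 mol.
Zn²⁺ + 2 e⁻ → Zn, so n(Zn) = n(e⁻)/2 = 0.0007206 mol.
m = n·M = 0.0007206 × 65.38 = 0.0471 g.

0.0471 g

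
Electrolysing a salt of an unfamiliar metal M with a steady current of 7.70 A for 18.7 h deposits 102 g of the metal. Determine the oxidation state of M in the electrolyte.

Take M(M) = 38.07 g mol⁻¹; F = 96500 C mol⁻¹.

+2

Q = I·t = 7.700 A × 67320 s = 518400 C, so n(e⁻) = 518400/96500 = 5.372 mol.
n(M) deposited = 102 / 38.07 = 2.679 mol.
Electrons per atom = n(e⁻)/n(M) = 5.372 / 2.679 = 2.00 ≈ 2, so the ion is M²⁺.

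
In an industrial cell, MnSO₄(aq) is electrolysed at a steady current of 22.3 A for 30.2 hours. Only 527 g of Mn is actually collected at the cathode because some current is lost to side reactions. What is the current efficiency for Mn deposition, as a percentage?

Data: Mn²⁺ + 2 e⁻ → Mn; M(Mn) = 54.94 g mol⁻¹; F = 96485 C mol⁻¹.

76.3 %

Q = I·t = 22.30 × 108720 = 2424000 C; n(e⁻) = 2424000/96485 = 25.13 mol.
Theoretical n(Mn) = n(e⁻)/2 = 12.56 mol, i.e. m_theo = 12.56 × 54.94 = 690.3 g.
Efficiency = m_actual / m_theo = 527 / 690.3 = 76.3 %.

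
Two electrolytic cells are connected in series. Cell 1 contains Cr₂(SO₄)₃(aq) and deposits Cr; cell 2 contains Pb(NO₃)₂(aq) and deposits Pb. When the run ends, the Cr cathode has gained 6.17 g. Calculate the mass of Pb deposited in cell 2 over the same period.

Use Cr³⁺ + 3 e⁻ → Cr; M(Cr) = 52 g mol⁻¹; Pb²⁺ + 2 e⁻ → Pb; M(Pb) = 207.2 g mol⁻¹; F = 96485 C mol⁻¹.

n(Cr) = 6.17 / 52 = 0.1187 mol.
Since Cr³⁺ + 3 e⁻ → Cr, n(e⁻) passed = 3 × 0.1187 = 0.3560 mol.
Cells in series carry the same charge, so the same 0.3560 mol of electrons passes through cell 2.
Pb²⁺ + 2 e⁻ → Pb, so n(Pb) = 0.3560 / 2 = 0.1780 mol.
m(Pb) = 0.1780 × 207.2 = 36.9 g.

36.9 g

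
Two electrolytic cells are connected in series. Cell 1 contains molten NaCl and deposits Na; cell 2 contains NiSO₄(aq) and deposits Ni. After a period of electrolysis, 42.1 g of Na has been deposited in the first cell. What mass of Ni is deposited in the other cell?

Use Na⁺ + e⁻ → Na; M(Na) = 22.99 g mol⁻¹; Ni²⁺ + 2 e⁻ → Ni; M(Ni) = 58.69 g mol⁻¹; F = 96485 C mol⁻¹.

53.7 g

n(Na) = 42.1 / 22.99 = 1.831 mol.
Since Na⁺ + e⁻ → Na, n(e⁻) passed = 1 × 1.831 = 1.831 mol.
Cells in series carry the same charge, so the same 1.831 mol of electrons passes through cell 2.
Ni²⁺ + 2 e⁻ → Ni, so n(Ni) = 1.831 / 2 = 0.9156 mol.
m(Ni) = 0.9156 × 58.69 = 53.7 g.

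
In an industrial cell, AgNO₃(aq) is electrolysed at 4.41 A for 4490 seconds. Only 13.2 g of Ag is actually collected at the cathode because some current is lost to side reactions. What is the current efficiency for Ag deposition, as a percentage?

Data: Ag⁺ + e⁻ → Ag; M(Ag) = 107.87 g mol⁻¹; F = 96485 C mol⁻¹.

59.6 %

Q = I·t = 4.410 × 4490.0 = 19800 C; n(e⁻) = 19800/96485 = 0.2052 mol.
Theoretical n(Ag) = n(e⁻)/1 = 0.2052 mol, i.e. m_theo = 0.2052 × 107.87 = 22.14 g.
Efficiency = m_actual / m_theo = 13.2 / 22.14 = 59.6 %.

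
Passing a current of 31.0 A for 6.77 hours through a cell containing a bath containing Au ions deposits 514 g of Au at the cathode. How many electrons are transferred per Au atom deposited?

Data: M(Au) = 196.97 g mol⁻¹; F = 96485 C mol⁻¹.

3

Q = I·t = 31.00 A × 24372 s = 755500 C, so n(e⁻) = 755500/96485 = 7.831 mol.
n(Au) deposited = 514 / 196.97 = 2.610 mol.
Electrons per atom = n(e⁻)/n(Au) = 7.831 / 2.610 = 3.00 ≈ 3, so the ion is Au³⁺.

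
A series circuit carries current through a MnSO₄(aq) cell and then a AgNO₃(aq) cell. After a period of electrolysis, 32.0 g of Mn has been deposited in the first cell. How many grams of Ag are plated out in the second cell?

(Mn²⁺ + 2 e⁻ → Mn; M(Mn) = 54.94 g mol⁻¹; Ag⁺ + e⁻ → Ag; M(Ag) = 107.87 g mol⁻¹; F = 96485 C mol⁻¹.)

n(Mn) = 32.0 / 54.94 = 0.5825 mol.
Since Mn²⁺ + 2 e⁻ → Mn, n(e⁻) passed = 2 × 0.5825 = 1.165 mol.
Cells in series carry the same charge, so the same 1.165 mol of electrons passes through cell 2.
Ag⁺ + e⁻ → Ag, so n(Ag) = 1.165 / 1 = 1.165 mol.
m(Ag) = 1.165 × 107.87 = 126 g.

126 g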